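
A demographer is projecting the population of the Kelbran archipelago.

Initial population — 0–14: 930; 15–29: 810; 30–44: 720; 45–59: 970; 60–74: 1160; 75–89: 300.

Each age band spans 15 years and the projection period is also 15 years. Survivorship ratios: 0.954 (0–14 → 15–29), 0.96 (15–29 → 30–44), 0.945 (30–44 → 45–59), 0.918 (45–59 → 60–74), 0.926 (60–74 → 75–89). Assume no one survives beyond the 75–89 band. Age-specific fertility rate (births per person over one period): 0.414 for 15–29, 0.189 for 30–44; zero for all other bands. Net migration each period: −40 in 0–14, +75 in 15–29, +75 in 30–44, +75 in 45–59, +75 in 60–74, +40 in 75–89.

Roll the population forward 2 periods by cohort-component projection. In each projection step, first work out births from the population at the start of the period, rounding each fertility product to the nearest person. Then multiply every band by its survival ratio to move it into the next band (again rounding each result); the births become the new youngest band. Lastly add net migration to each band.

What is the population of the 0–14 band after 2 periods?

519

[period 1]
Births: 810 * 0.414 = 335, 720 * 0.189 = 136 — total 471
15–29: 930 * 0.954 = 887
30–44: 810 * 0.96 = 778
45–59: 720 * 0.945 = 680
60–74: 970 * 0.918 = 890
75–89: 1160 * 0.926 = 1074
Net migration: 0–14 − 40 → 431; 15–29 + 75 → 962; 30–44 + 75 → 853; 45–59 + 75 → 755; 60–74 + 75 → 965; 75–89 + 40 → 1114
Giving 431 / 962 / 853 / 755 / 965 / 1114.
[period 2]
Births: 962 * 0.414 = 398, 853 * 0.189 = 161 — total 559
15–29: 431 * 0.954 = 411
30–44: 962 * 0.96 = 924
45–59: 853 * 0.945 = 806
60–74: 755 * 0.918 = 693
75–89: 965 * 0.926 = 894
Net migration: 0–14 − 40 → 519; 15–29 + 75 → 486; 30–44 + 75 → 999; 45–59 + 75 → 881; 60–74 + 75 → 768; 75–89 + 40 → 934
Giving 519 / 486 / 999 / 881 / 768 / 934.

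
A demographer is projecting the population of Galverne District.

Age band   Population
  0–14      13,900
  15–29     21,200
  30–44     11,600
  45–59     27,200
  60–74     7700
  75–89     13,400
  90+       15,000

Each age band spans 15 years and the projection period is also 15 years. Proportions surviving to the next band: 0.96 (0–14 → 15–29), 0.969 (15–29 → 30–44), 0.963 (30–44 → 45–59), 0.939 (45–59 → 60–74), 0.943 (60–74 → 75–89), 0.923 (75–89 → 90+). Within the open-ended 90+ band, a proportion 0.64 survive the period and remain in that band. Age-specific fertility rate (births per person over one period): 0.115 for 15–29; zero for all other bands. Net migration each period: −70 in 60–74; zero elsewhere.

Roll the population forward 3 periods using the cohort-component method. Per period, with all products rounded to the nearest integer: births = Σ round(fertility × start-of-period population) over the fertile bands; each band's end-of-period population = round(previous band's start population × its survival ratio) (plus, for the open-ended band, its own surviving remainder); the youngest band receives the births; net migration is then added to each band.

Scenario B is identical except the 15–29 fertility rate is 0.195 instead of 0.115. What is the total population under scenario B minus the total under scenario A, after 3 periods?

3108

Let band 1 be 0–14 through band 7 = 90+.
[period 1]
Births: 21200 × 0.115 = 2438
Band 2: 13900 × 0.96 = 13344
Band 3: 21200 × 0.969 = 20543
Band 4: 11600 × 0.963 = 11171
Band 5: 27200 × 0.939 = 25541
Band 6: 7700 × 0.943 = 7261
Band 7: 13400 × 0.923 + 15000 × 0.64 = 12368 + 9600 = 21968
Net migration: Band 5 − 70 → 25471
→ [2438, 13344, 20543, 11171, 25471, 7261, 21968]
[period 2]
Births: 13344 × 0.115 = 1535
Band 2: 2438 × 0.96 = 2340
Band 3: 13344 × 0.969 = 12930
Band 4: 20543 × 0.963 = 19783
Band 5: 11171 × 0.939 = 10490
Band 6: 25471 × 0.943 = 24019
Band 7: 7261 × 0.923 + 21968 × 0.64 = 6702 + 14060 = 20762
Net migration: Band 5 − 70 → 10420
→ [1535, 2340, 12930, 19783, 10420, 24019, 20762]
[period 3]
Births: 2340 × 0.115 = 269
Band 2: 1535 × 0.96 = 1474
Band 3: 2340 × 0.969 = 2267
Band 4: 12930 × 0.963 = 12452
Band 5: 19783 × 0.939 = 18576
Band 6: 10420 × 0.943 = 9826
Band 7: 24019 × 0.923 + 20762 × 0.64 = 22170 + 13288 = 35458
Net migration: Band 5 − 70 → 18506
→ [269, 1474, 2267, 12452, 18506, 9826, 35458]
Scenario A total after 3 periods: 80252
Scenario B projection —
[period 1]
Births: 21200 × 0.195 = 4134
Band 2: 13900 × 0.96 = 13344
Band 3: 21200 × 0.969 = 20543
Band 4: 11600 × 0.963 = 11171
Band 5: 27200 × 0.939 = 25541
Band 6: 7700 × 0.943 = 7261
Band 7: 13400 × 0.923 + 15000 × 0.64 = 12368 + 9600 = 21968
Net migration: Band 5 − 70 → 25471
→ [4134, 13344, 20543, 11171, 25471, 7261, 21968]
[period 2]
Births: 13344 × 0.195 = 2602
Band 2: 4134 × 0.96 = 3969
Band 3: 13344 × 0.969 = 12930
Band 4: 20543 × 0.963 = 19783
Band 5: 11171 × 0.939 = 10490
Band 6: 25471 × 0.943 = 24019
Band 7: 7261 × 0.923 + 21968 × 0.64 = 6702 + 14060 = 20762
Net migration: Band 5 − 70 → 10420
→ [2602, 3969, 12930, 19783, 10420, 24019, 20762]
[period 3]
Births: 3969 × 0.195 = 774
Band 2: 2602 × 0.96 = 2498
Band 3: 3969 × 0.969 = 3846
Band 4: 12930 × 0.963 = 12452
Band 5: 19783 × 0.939 = 18576
Band 6: 10420 × 0.943 = 9826
Band 7: 24019 × 0.923 + 20762 × 0.64 = 22170 + 13288 = 35458
Net migration: Band 5 − 70 → 18506
→ [774, 2498, 3846, 12452, 18506, 9826, 35458]
Scenario B total after 3 periods: 83360
Difference B − A = 83360 − 80252 = 3108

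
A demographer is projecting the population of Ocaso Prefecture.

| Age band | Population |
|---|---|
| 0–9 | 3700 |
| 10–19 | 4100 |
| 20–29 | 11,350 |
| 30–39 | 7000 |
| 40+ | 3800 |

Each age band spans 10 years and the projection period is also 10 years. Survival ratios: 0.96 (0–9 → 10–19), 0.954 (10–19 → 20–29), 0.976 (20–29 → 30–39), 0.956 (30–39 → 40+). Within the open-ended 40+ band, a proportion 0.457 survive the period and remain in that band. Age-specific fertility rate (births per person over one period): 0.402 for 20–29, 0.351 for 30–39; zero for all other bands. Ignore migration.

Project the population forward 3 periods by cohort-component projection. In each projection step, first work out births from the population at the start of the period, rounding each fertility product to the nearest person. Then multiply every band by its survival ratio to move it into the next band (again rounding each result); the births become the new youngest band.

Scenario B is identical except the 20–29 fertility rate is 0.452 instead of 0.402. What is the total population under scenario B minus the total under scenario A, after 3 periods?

(Groups numbered youngest = 1 to oldest = 5.)
Period 1:
Births: 11350 × 0.402 = 4563 ; 7000 × 0.351 = 2457 ⇒ total 7020
Group 2: 3700 × 0.96 = 3552
Group 3: 4100 × 0.954 = 3911
Group 4: 11350 × 0.976 = 11078
Group 5: 7000 × 0.956 + 3800 × 0.457 = 6692 + 1737 = 8429
Giving 7020 / 3552 / 3911 / 11078 / 8429.
Period 2:
Births: 3911 × 0.402 = 1572 ; 11078 × 0.351 = 3888 ⇒ total 5460
Group 2: 7020 × 0.96 = 6739
Group 3: 3552 × 0.954 = 3389
Group 4: 3911 × 0.976 = 3817
Group 5: 11078 × 0.956 + 8429 × 0.457 = 10591 + 3852 = 14443
Giving 5460 / 6739 / 3389 / 3817 / 14443.
Period 3:
Births: 3389 × 0.402 = 1362 ; 3817 × 0.351 = 1340 ⇒ total 2702
Group 2: 5460 × 0.96 = 5242
Group 3: 6739 × 0.954 = 6429
Group 4: 3389 × 0.976 = 3308
Group 5: 3817 × 0.956 + 14443 × 0.457 = 3649 + 6600 = 10249
Giving 2702 / 5242 / 6429 / 3308 / 10249.
Scenario A total after 3 periods: 27930
Scenario B projection —
Period 1:
Births: 11350 × 0.452 = 5130 ; 7000 × 0.351 = 2457 ⇒ total 7587
Group 2: 3700 × 0.96 = 3552
Group 3: 4100 × 0.954 = 3911
Group 4: 11350 × 0.976 = 11078
Group 5: 7000 × 0.956 + 3800 × 0.457 = 6692 + 1737 = 8429
Giving 7587 / 3552 / 3911 / 11078 / 8429.
Period 2:
Births: 3911 × 0.452 = 1768 ; 11078 × 0.351 = 3888 ⇒ total 5656
Group 2: 7587 × 0.96 = 7284
Group 3: 3552 × 0.954 = 3389
Group 4: 3911 × 0.976 = 3817
Group 5: 11078 × 0.956 + 8429 × 0.457 = 10591 + 3852 = 14443
Giving 5656 / 7284 / 3389 / 3817 / 14443.
Period 3:
Births: 3389 × 0.452 = 1532 ; 3817 × 0.351 = 1340 ⇒ total 2872
Group 2: 5656 × 0.96 = 5430
Group 3: 7284 × 0.954 = 6949
Group 4: 3389 × 0.976 = 3308
Group 5: 3817 × 0.956 + 14443 × 0.457 = 3649 + 6600 = 10249
Giving 2872 / 5430 / 6949 / 3308 / 10249.
Scenario B total after 3 periods: 28808
Difference B − A = 28808 − 27930 = 878

878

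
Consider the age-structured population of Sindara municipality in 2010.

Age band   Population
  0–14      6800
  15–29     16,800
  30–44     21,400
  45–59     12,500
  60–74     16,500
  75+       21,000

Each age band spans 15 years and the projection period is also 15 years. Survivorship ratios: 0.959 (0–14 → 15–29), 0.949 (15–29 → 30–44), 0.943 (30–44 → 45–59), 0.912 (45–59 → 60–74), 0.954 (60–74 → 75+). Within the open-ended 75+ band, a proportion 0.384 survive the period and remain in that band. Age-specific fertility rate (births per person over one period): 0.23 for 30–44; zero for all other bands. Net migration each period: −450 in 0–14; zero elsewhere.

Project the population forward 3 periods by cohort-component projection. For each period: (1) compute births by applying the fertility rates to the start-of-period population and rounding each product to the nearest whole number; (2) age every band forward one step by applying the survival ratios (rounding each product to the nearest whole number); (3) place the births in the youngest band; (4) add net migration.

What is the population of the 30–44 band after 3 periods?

Numbering the groups 1..6 from youngest to oldest:
[period 1]
Births: 21400 * 0.23 = 4922
Group 2: 6800 * 0.959 = 6521
Group 3: 16800 * 0.949 = 15943
Group 4: 21400 * 0.943 = 20180
Group 5: 12500 * 0.912 = 11400
Group 6: 16500 * 0.954 + 21000 * 0.384 = 15741 + 8064 = 23805
Net migration: Group 1 − 450 → 4472
Population now: 0–14=4472, 15–29=6521, 30–44=15943, 45–59=20180, 60–74=11400, 75+=23805
[period 2]
Births: 15943 * 0.23 = 3667
Group 2: 4472 * 0.959 = 4289
Group 3: 6521 * 0.949 = 6188
Group 4: 15943 * 0.943 = 15034
Group 5: 20180 * 0.912 = 18404
Group 6: 11400 * 0.954 + 23805 * 0.384 = 10876 + 9141 = 20017
Net migration: Group 1 − 450 → 3217
Population now: 0–14=3217, 15–29=4289, 30–44=6188, 45–59=15034, 60–74=18404, 75+=20017
[period 3]
Births: 6188 * 0.23 = 1423
Group 2: 3217 * 0.959 = 3085
Group 3: 4289 * 0.949 = 4070
Group 4: 6188 * 0.943 = 5835
Group 5: 15034 * 0.912 = 13711
Group 6: 18404 * 0.954 + 20017 * 0.384 = 17557 + 7687 = 25244
Net migration: Group 1 − 450 → 973
Population now: 0–14=973, 15–29=3085, 30–44=4070, 45–59=5835, 60–74=13711, 75+=25244

4070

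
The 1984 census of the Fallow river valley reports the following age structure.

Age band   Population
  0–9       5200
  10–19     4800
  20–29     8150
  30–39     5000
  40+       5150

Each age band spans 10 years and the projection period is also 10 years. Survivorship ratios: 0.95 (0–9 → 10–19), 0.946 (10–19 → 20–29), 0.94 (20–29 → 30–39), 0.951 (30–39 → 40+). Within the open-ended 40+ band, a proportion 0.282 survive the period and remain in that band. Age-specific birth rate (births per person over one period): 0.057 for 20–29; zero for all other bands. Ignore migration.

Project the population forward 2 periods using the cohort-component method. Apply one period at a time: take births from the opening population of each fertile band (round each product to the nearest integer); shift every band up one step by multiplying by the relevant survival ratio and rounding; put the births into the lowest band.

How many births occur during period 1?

465

(Bands numbered youngest = 1 to oldest = 5.)
Period 1:
Births: 8150 × 0.057 = 465
Band 2: 5200 × 0.95 = 4940
Band 3: 4800 × 0.946 = 4541
Band 4: 8150 × 0.94 = 7661
Band 5: 5000 × 0.951 + 5150 × 0.282 = 4755 + 1452 = 6207
End of period: [465, 4940, 4541, 7661, 6207]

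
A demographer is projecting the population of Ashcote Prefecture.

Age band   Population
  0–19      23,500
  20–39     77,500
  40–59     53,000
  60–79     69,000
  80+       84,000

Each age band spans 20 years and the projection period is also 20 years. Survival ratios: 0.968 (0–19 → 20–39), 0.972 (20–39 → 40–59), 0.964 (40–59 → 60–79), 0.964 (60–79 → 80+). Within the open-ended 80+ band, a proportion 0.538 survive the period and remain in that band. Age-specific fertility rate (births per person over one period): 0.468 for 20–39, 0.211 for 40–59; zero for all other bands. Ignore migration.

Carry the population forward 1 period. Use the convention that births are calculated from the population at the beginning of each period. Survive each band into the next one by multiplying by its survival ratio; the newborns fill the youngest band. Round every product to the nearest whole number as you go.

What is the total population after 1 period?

Period 1:
Births: 77500 * 0.468 = 36270 ; 53000 * 0.211 = 11183 — total 47453
20–39: 23500 * 0.968 = 22748
40–59: 77500 * 0.972 = 75330
60–79: 53000 * 0.964 = 51092
80+: 69000 * 0.964 + 84000 * 0.538 = 66516 + 45192 = 111708
→ [47453, 22748, 75330, 51092, 111708]
Total after period 1: 47453 + 22748 + 75330 + 51092 + 111708 = 308331

308331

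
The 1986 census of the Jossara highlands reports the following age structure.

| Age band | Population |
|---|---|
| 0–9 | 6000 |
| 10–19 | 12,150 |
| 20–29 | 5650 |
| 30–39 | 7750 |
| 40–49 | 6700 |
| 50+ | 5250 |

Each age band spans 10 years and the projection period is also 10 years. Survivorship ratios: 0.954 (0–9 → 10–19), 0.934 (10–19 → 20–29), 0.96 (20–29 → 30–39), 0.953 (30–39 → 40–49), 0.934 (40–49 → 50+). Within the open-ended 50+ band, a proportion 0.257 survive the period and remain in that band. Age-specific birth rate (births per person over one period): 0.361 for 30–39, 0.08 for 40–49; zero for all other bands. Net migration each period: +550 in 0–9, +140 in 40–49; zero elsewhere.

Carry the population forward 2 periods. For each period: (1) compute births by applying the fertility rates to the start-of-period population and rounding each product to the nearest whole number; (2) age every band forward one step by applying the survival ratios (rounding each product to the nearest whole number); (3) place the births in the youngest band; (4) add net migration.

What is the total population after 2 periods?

37348

(Bands numbered youngest = 1 to oldest = 6.)
Period 1.
Births: 7750 × 0.361 = 2798 ; 6700 × 0.08 = 536 — total 3334
Band 2: 6000 × 0.954 = 5724
Band 3: 12150 × 0.934 = 11348
Band 4: 5650 × 0.96 = 5424
Band 5: 7750 × 0.953 = 7386
Band 6: 6700 × 0.934 + 5250 × 0.257 = 6258 + 1349 = 7607
Net migration: Band 1 + 550 → 3884; Band 5 + 140 → 7526
Giving 3884 / 5724 / 11348 / 5424 / 7526 / 7607.
Period 2.
Births: 5424 × 0.361 = 1958 ; 7526 × 0.08 = 602 — total 2560
Band 2: 3884 × 0.954 = 3705
Band 3: 5724 × 0.934 = 5346
Band 4: 11348 × 0.96 = 10894
Band 5: 5424 × 0.953 = 5169
Band 6: 7526 × 0.934 + 7607 × 0.257 = 7029 + 1955 = 8984
Net migration: Band 1 + 550 → 3110; Band 5 + 140 → 5309
Giving 3110 / 3705 / 5346 / 10894 / 5309 / 8984.
Total after period 2: 3110 + 3705 + 5346 + 10894 + 5309 + 8984 = 37348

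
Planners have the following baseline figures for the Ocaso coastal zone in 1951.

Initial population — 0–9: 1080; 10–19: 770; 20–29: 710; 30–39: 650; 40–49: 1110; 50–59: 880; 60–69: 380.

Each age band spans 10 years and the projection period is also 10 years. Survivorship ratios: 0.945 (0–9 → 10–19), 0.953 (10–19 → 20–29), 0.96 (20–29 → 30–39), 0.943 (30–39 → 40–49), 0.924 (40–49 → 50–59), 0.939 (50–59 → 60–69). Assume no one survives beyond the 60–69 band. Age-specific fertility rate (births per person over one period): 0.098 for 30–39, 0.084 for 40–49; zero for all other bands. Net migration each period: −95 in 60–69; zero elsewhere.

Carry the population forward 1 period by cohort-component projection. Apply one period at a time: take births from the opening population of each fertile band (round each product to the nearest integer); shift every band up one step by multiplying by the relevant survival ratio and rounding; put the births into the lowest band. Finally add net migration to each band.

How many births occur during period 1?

157

(Groups numbered youngest = 1 to oldest = 7.)
[period 1]
Births: 650 × 0.098 = 64 ; 1110 × 0.084 = 93 → total 157
Group 2: 1080 × 0.945 = 1021
Group 3: 770 × 0.953 = 734
Group 4: 710 × 0.96 = 682
Group 5: 650 × 0.943 = 613
Group 6: 1110 × 0.924 = 1026
Group 7: 880 × 0.939 = 826
Net migration: Group 7 − 95 → 731
→ [157, 1021, 734, 682, 613, 1026, 731]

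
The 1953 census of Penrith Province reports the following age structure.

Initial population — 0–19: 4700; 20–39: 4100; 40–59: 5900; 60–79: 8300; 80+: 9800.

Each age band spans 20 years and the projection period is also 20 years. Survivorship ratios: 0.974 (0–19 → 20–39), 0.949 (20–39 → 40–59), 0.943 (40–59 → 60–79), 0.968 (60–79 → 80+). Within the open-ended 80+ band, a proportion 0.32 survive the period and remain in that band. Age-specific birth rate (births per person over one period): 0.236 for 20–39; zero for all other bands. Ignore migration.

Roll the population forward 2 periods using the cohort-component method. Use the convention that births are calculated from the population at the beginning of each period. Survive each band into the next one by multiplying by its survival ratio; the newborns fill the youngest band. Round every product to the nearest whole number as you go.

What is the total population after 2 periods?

18997

— Period 1 —
Births: 4100 * 0.236 = 968
20–39: 4700 * 0.974 = 4578
40–59: 4100 * 0.949 = 3891
60–79: 5900 * 0.943 = 5564
80+: 8300 * 0.968 + 9800 * 0.32 = 8034 + 3136 = 11170
Giving 968 / 4578 / 3891 / 5564 / 11170.
— Period 2 —
Births: 4578 * 0.236 = 1080
20–39: 968 * 0.974 = 943
40–59: 4578 * 0.949 = 4345
60–79: 3891 * 0.943 = 3669
80+: 5564 * 0.968 + 11170 * 0.32 = 5386 + 3574 = 8960
Giving 1080 / 943 / 4345 / 3669 / 8960.
Total after period 2: 1080 + 943 + 4345 + 3669 + 8960 = 18997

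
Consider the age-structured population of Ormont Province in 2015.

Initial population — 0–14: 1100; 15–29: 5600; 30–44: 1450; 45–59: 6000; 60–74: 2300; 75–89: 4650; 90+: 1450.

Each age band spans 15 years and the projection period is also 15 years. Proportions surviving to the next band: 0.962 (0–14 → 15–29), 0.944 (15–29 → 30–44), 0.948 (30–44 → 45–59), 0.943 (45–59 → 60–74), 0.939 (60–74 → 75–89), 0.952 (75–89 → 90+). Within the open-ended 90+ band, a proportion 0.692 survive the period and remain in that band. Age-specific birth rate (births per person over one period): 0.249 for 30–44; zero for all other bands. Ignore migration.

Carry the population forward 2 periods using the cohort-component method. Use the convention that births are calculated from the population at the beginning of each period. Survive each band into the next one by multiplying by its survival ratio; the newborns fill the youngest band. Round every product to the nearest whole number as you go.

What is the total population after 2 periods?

20097

After projecting period 1:
Births: 1450 × 0.249 = 361
15–29: 1100 × 0.962 = 1058
30–44: 5600 × 0.944 = 5286
45–59: 1450 × 0.948 = 1375
60–74: 6000 × 0.943 = 5658
75–89: 2300 × 0.939 = 2160
90+: 4650 × 0.952 + 1450 × 0.692 = 4427 + 1003 = 5430
End of period: [361, 1058, 5286, 1375, 5658, 2160, 5430]
After projecting period 2:
Births: 5286 × 0.249 = 1316
15–29: 361 × 0.962 = 347
30–44: 1058 × 0.944 = 999
45–59: 5286 × 0.948 = 5011
60–74: 1375 × 0.943 = 1297
75–89: 5658 × 0.939 = 5313
90+: 2160 × 0.952 + 5430 × 0.692 = 2056 + 3758 = 5814
End of period: [1316, 347, 999, 5011, 1297, 5313, 5814]
Total after period 2: 1316 + 347 + 999 + 5011 + 1297 + 5313 + 5814 = 20097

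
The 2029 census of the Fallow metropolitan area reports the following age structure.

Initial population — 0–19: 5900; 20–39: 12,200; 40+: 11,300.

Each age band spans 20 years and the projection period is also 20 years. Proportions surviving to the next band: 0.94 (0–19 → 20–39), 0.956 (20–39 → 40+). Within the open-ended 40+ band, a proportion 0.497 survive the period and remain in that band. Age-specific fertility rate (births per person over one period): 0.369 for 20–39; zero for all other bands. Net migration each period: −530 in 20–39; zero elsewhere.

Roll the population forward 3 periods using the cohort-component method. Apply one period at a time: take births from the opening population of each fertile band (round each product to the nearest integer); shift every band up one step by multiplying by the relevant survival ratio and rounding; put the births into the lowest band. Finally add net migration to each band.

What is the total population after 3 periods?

Call the groups 1 to 3, youngest first.
Period 1:
Births: 12200 * 0.369 = 4502
Group 2: 5900 * 0.94 = 5546
Group 3: 12200 * 0.956 + 11300 * 0.497 = 11663 + 5616 = 17279
Net migration: Group 2 − 530 → 5016
Giving 4502 / 5016 / 17279.
Period 2:
Births: 5016 * 0.369 = 1851
Group 2: 4502 * 0.94 = 4232
Group 3: 5016 * 0.956 + 17279 * 0.497 = 4795 + 8588 = 13383
Net migration: Group 2 − 530 → 3702
Giving 1851 / 3702 / 13383.
Period 3:
Births: 3702 * 0.369 = 1366
Group 2: 1851 * 0.94 = 1740
Group 3: 3702 * 0.956 + 13383 * 0.497 = 3539 + 6651 = 10190
Net migration: Group 2 − 530 → 1210
Giving 1366 / 1210 / 10190.
Total after period 3: 1366 + 1210 + 10190 = 12766

12766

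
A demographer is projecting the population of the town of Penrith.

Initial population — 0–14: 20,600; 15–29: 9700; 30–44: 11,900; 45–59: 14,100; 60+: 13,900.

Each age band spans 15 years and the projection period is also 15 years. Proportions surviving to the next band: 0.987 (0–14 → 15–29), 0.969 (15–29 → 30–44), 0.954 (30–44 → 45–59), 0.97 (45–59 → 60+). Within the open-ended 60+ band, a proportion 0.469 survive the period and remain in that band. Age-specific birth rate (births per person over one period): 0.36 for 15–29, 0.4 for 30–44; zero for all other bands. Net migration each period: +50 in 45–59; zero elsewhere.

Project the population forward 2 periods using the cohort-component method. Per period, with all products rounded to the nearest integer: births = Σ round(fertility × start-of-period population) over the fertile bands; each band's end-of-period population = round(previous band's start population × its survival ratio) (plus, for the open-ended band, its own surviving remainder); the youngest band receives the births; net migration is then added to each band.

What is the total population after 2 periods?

Period 1:
Births: 9700 × 0.36 = 3492, 11900 × 0.4 = 4760 — total 8252
15–29: 20600 × 0.987 = 20332
30–44: 9700 × 0.969 = 9399
45–59: 11900 × 0.954 = 11353
60+: 14100 × 0.97 + 13900 × 0.469 = 13677 + 6519 = 20196
Net migration: 45–59 + 50 → 11403
End of period: [8252, 20332, 9399, 11403, 20196]
Period 2:
Births: 20332 × 0.36 = 7320, 9399 × 0.4 = 3760 — total 11080
15–29: 8252 × 0.987 = 8145
30–44: 20332 × 0.969 = 19702
45–59: 9399 × 0.954 = 8967
60+: 11403 × 0.97 + 20196 × 0.469 = 11061 + 9472 = 20533
Net migration: 45–59 + 50 → 9017
End of period: [11080, 8145, 19702, 9017, 20533]
Total after period 2: 11080 + 8145 + 19702 + 9017 + 20533 = 68477

68477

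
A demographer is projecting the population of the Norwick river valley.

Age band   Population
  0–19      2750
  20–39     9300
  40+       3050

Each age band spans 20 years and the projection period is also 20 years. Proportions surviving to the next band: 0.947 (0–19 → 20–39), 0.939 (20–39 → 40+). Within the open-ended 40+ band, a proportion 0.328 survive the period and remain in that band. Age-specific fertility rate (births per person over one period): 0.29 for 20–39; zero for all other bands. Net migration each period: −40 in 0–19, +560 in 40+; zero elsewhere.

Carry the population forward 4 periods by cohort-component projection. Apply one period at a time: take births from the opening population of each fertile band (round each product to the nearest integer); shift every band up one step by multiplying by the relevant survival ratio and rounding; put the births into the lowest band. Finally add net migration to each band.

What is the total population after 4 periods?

After projecting period 1:
Births: 9300 * 0.29 = 2697
20–39: 2750 * 0.947 = 2604
40+: 9300 * 0.939 + 3050 * 0.328 = 8733 + 1000 = 9733
Net migration: 0–19 − 40 → 2657; 40+ + 560 → 10293
→ [2657, 2604, 10293]
After projecting period 2:
Births: 2604 * 0.29 = 755
20–39: 2657 * 0.947 = 2516
40+: 2604 * 0.939 + 10293 * 0.328 = 2445 + 3376 = 5821
Net migration: 0–19 − 40 → 715; 40+ + 560 → 6381
→ [715, 2516, 6381]
After projecting period 3:
Births: 2516 * 0.29 = 730
20–39: 715 * 0.947 = 677
40+: 2516 * 0.939 + 6381 * 0.328 = 2363 + 2093 = 4456
Net migration: 0–19 − 40 → 690; 40+ + 560 → 5016
→ [690, 677, 5016]
After projecting period 4:
Births: 677 * 0.29 = 196
20–39: 690 * 0.947 = 653
40+: 677 * 0.939 + 5016 * 0.328 = 636 + 1645 = 2281
Net migration: 0–19 − 40 → 156; 40+ + 560 → 2841
→ [156, 653, 2841]
Total after period 4: 156 + 653 + 2841 = 3650

3650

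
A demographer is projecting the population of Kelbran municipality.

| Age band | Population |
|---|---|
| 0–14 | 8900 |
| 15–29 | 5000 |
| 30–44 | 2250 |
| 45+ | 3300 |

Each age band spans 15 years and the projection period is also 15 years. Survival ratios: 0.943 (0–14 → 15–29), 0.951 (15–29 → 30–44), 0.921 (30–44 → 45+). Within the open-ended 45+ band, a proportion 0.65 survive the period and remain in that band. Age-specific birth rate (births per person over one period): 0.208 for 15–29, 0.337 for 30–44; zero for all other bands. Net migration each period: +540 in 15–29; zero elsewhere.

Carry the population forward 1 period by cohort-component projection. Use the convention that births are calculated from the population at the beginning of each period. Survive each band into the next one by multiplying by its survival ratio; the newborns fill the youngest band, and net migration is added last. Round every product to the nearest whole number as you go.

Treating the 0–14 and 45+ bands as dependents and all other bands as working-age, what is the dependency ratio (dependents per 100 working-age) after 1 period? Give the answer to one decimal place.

(Bands numbered youngest = 1 to oldest = 4.)
Period 1.
Births: 5000 × 0.208 = 1040, 2250 × 0.337 = 758 ⇒ total 1798
Band 2: 8900 × 0.943 = 8393
Band 3: 5000 × 0.951 = 4755
Band 4: 2250 × 0.921 + 3300 × 0.65 = 2072 + 2145 = 4217
Net migration: Band 2 + 540 → 8933
Population now: 0–14=1798, 15–29=8933, 30–44=4755, 45+=4217
Dependents (band 0–14 + band 45+) = 1798 + 4217 = 6015; working-age = 13688; ratio = 6015/13688 × 100 = 43.9

43.9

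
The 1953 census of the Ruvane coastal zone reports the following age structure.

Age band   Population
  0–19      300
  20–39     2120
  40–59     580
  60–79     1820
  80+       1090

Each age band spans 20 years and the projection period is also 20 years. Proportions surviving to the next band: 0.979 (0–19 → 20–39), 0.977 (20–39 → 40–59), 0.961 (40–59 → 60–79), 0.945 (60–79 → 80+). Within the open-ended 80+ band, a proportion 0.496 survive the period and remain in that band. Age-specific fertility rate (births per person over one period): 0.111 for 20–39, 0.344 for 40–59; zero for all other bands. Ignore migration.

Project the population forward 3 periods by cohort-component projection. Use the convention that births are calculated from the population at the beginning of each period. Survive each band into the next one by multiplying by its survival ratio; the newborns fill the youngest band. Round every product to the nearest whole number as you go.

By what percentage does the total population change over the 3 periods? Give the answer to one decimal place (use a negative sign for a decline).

Numbering the groups 1..5 from youngest to oldest:
Period 1:
Births: 2120 * 0.111 = 235 ; 580 * 0.344 = 200 → 435
Group 2: 300 * 0.979 = 294
Group 3: 2120 * 0.977 = 2071
Group 4: 580 * 0.961 = 557
Group 5: 1820 * 0.945 + 1090 * 0.496 = 1720 + 541 = 2261
Giving 435 / 294 / 2071 / 557 / 2261.
Period 2:
Births: 294 * 0.111 = 33 ; 2071 * 0.344 = 712 → 745
Group 2: 435 * 0.979 = 426
Group 3: 294 * 0.977 = 287
Group 4: 2071 * 0.961 = 1990
Group 5: 557 * 0.945 + 2261 * 0.496 = 526 + 1121 = 1647
Giving 745 / 426 / 287 / 1990 / 1647.
Period 3:
Births: 426 * 0.111 = 47 ; 287 * 0.344 = 99 → 146
Group 2: 745 * 0.979 = 729
Group 3: 426 * 0.977 = 416
Group 4: 287 * 0.961 = 276
Group 5: 1990 * 0.945 + 1647 * 0.496 = 1881 + 817 = 2698
Giving 146 / 729 / 416 / 276 / 2698.
Total: 5910 → 4265; change = -1645; percentage change = -27.8%

-27.8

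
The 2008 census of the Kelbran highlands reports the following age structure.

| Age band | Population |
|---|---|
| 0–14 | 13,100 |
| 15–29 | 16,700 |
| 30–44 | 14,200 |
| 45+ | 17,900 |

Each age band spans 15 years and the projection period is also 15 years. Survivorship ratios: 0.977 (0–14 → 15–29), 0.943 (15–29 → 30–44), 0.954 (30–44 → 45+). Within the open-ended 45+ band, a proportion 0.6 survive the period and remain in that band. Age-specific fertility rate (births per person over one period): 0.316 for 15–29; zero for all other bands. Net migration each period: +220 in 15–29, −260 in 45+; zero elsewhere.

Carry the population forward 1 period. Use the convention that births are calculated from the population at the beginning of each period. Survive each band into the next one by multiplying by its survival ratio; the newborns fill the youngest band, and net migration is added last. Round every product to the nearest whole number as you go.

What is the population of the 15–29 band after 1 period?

13019

(Bands numbered youngest = 1 to oldest = 4.)
Period 1:
Births: 16700 × 0.316 = 5277
Band 2: 13100 × 0.977 = 12799
Band 3: 16700 × 0.943 = 15748
Band 4: 14200 × 0.954 + 17900 × 0.6 = 13547 + 10740 = 24287
Net migration: Band 2 + 220 → 13019; Band 4 − 260 → 24027
Population now: 0–14=5277, 15–29=13019, 30–44=15748, 45+=24027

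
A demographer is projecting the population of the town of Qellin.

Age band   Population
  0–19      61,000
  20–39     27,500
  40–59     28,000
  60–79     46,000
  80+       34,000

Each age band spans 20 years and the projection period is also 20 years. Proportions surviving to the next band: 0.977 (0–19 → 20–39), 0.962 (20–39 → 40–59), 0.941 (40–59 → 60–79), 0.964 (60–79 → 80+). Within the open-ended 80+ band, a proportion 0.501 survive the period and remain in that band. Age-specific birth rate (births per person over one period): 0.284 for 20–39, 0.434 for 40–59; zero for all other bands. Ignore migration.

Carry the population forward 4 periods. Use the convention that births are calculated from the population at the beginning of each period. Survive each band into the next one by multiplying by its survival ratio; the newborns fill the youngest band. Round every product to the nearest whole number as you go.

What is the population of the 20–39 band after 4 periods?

29721

Numbering the groups 1..5 from youngest to oldest:
Period 1:
Births: 27500 * 0.284 = 7810, 28000 * 0.434 = 12152 — total 19962
Group 2: 61000 * 0.977 = 59597
Group 3: 27500 * 0.962 = 26455
Group 4: 28000 * 0.941 = 26348
Group 5: 46000 * 0.964 + 34000 * 0.501 = 44344 + 17034 = 61378
Population now: 0–19=19962, 20–39=59597, 40–59=26455, 60–79=26348, 80+=61378
Period 2:
Births: 59597 * 0.284 = 16926, 26455 * 0.434 = 11481 — total 28407
Group 2: 19962 * 0.977 = 19503
Group 3: 59597 * 0.962 = 57332
Group 4: 26455 * 0.941 = 24894
Group 5: 26348 * 0.964 + 61378 * 0.501 = 25399 + 30750 = 56149
Population now: 0–19=28407, 20–39=19503, 40–59=57332, 60–79=24894, 80+=56149
Period 3:
Births: 19503 * 0.284 = 5539, 57332 * 0.434 = 24882 — total 30421
Group 2: 28407 * 0.977 = 27754
Group 3: 19503 * 0.962 = 18762
Group 4: 57332 * 0.941 = 53949
Group 5: 24894 * 0.964 + 56149 * 0.501 = 23998 + 28131 = 52129
Population now: 0–19=30421, 20–39=27754, 40–59=18762, 60–79=53949, 80+=52129
Period 4:
Births: 27754 * 0.284 = 7882, 18762 * 0.434 = 8143 — total 16025
Group 2: 30421 * 0.977 = 29721
Group 3: 27754 * 0.962 = 26699
Group 4: 18762 * 0.941 = 17655
Group 5: 53949 * 0.964 + 52129 * 0.501 = 52007 + 26117 = 78124
Population now: 0–19=16025, 20–39=29721, 40–59=26699, 60–79=17655, 80+=78124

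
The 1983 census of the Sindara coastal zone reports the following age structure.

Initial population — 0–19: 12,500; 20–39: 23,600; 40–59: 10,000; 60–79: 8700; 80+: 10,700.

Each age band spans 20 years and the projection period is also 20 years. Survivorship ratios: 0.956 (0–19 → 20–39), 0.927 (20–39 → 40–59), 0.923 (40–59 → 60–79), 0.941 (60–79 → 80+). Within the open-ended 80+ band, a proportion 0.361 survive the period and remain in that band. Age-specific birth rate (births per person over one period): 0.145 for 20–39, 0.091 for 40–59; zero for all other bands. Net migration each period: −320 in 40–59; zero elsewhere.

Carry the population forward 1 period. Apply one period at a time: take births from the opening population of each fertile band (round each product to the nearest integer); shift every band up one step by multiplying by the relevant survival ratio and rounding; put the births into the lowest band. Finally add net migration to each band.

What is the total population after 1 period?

59119

(Bands numbered youngest = 1 to oldest = 5.)
After projecting period 1:
Births: 23600 × 0.145 = 3422  |  10000 × 0.091 = 910 — total 4332
Band 2: 12500 × 0.956 = 11950
Band 3: 23600 × 0.927 = 21877
Band 4: 10000 × 0.923 = 9230
Band 5: 8700 × 0.941 + 10700 × 0.361 = 8187 + 3863 = 12050
Net migration: Band 3 − 320 → 21557
Giving 4332 / 11950 / 21557 / 9230 / 12050.
Total after period 1: 4332 + 11950 + 21557 + 9230 + 12050 = 59119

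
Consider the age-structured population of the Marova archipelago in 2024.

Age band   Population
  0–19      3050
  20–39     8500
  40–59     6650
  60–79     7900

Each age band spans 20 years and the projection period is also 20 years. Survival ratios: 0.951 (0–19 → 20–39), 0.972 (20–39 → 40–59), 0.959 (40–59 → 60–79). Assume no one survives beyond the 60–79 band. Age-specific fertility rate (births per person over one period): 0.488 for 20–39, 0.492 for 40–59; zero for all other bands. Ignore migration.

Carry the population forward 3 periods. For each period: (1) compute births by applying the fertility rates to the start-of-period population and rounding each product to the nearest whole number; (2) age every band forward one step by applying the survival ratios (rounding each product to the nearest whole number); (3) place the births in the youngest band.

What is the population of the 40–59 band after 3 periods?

6858

Period 1:
Births: 8500 * 0.488 = 4148, 6650 * 0.492 = 3272 — total 7420
20–39: 3050 * 0.951 = 2901
40–59: 8500 * 0.972 = 8262
60–79: 6650 * 0.959 = 6377
Giving 7420 / 2901 / 8262 / 6377.
Period 2:
Births: 2901 * 0.488 = 1416, 8262 * 0.492 = 4065 — total 5481
20–39: 7420 * 0.951 = 7056
40–59: 2901 * 0.972 = 2820
60–79: 8262 * 0.959 = 7923
Giving 5481 / 7056 / 2820 / 7923.
Period 3:
Births: 7056 * 0.488 = 3443, 2820 * 0.492 = 1387 — total 4830
20–39: 5481 * 0.951 = 5212
40–59: 7056 * 0.972 = 6858
60–79: 2820 * 0.959 = 2704
Giving 4830 / 5212 / 6858 / 2704.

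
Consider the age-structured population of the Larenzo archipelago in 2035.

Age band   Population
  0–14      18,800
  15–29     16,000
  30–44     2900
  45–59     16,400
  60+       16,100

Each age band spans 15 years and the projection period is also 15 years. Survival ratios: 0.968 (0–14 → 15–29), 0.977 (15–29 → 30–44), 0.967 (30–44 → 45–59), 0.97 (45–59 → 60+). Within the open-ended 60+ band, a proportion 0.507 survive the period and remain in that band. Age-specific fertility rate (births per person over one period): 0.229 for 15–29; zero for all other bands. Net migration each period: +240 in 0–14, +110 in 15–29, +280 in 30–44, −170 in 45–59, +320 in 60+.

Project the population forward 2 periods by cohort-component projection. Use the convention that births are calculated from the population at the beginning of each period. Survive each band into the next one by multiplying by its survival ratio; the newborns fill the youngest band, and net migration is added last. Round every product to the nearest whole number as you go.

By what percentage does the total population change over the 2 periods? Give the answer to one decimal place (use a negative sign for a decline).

[period 1]
Births: 16000 × 0.229 = 3664
15–29: 18800 × 0.968 = 18198
30–44: 16000 × 0.977 = 15632
45–59: 2900 × 0.967 = 2804
60+: 16400 × 0.97 + 16100 × 0.507 = 15908 + 8163 = 24071
Net migration: 0–14 + 240 → 3904; 15–29 + 110 → 18308; 30–44 + 280 → 15912; 45–59 − 170 → 2634; 60+ + 320 → 24391
End of period: [3904, 18308, 15912, 2634, 24391]
[period 2]
Births: 18308 × 0.229 = 4193
15–29: 3904 × 0.968 = 3779
30–44: 18308 × 0.977 = 17887
45–59: 15912 × 0.967 = 15387
60+: 2634 × 0.97 + 24391 × 0.507 = 2555 + 12366 = 14921
Net migration: 0–14 + 240 → 4433; 15–29 + 110 → 3889; 30–44 + 280 → 18167; 45–59 − 170 → 15217; 60+ + 320 → 15241
End of period: [4433, 3889, 18167, 15217, 15241]
Total: 70200 → 56947; change = -13253; percentage change = -18.9%

-18.9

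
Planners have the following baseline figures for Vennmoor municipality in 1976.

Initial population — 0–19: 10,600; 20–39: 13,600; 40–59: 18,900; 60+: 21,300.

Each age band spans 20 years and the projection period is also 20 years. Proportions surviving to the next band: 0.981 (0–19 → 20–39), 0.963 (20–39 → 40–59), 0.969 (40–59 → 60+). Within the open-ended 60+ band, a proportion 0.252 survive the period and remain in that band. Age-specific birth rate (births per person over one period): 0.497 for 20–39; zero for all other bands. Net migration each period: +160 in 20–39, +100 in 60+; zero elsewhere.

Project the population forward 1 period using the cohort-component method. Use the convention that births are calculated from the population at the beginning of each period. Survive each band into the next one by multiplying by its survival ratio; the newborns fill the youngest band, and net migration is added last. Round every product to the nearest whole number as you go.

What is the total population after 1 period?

[period 1]
Births: 13600 * 0.497 = 6759
20–39: 10600 * 0.981 = 10399
40–59: 13600 * 0.963 = 13097
60+: 18900 * 0.969 + 21300 * 0.252 = 18314 + 5368 = 23682
Net migration: 20–39 + 160 → 10559; 60+ + 100 → 23782
Population now: 0–19=6759, 20–39=10559, 40–59=13097, 60+=23782
Total after period 1: 6759 + 10559 + 13097 + 23782 = 54197

54197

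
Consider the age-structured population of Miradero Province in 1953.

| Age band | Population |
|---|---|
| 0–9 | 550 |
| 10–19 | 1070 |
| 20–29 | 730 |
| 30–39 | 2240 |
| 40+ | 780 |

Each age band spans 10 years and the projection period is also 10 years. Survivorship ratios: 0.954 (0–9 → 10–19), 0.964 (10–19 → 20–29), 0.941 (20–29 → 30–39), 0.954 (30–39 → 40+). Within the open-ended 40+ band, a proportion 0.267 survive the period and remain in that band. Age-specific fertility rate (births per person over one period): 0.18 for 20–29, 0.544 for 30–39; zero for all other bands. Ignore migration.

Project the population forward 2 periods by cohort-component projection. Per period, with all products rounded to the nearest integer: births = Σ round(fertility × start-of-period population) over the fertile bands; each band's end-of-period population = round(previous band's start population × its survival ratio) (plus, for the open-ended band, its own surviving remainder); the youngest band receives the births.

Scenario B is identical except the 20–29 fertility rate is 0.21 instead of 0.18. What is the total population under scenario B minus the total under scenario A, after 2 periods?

52

Period 1:
Births: 730 × 0.18 = 131 ; 2240 × 0.544 = 1219 ⇒ total 1350
10–19: 550 × 0.954 = 525
20–29: 1070 × 0.964 = 1031
30–39: 730 × 0.941 = 687
40+: 2240 × 0.954 + 780 × 0.267 = 2137 + 208 = 2345
End of period: [1350, 525, 1031, 687, 2345]
Period 2:
Births: 1031 × 0.18 = 186 ; 687 × 0.544 = 374 ⇒ total 560
10–19: 1350 × 0.954 = 1288
20–29: 525 × 0.964 = 506
30–39: 1031 × 0.941 = 970
40+: 687 × 0.954 + 2345 × 0.267 = 655 + 626 = 1281
End of period: [560, 1288, 506, 970, 1281]
Scenario A total after 2 periods: 4605
Scenario B projection —
Period 1:
Births: 730 × 0.21 = 153 ; 2240 × 0.544 = 1219 ⇒ total 1372
10–19: 550 × 0.954 = 525
20–29: 1070 × 0.964 = 1031
30–39: 730 × 0.941 = 687
40+: 2240 × 0.954 + 780 × 0.267 = 2137 + 208 = 2345
End of period: [1372, 525, 1031, 687, 2345]
Period 2:
Births: 1031 × 0.21 = 217 ; 687 × 0.544 = 374 ⇒ total 591
10–19: 1372 × 0.954 = 1309
20–29: 525 × 0.964 = 506
30–39: 1031 × 0.941 = 970
40+: 687 × 0.954 + 2345 × 0.267 = 655 + 626 = 1281
End of period: [591, 1309, 506, 970, 1281]
Scenario B total after 2 periods: 4657
Difference B − A = 4657 − 4605 = 52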